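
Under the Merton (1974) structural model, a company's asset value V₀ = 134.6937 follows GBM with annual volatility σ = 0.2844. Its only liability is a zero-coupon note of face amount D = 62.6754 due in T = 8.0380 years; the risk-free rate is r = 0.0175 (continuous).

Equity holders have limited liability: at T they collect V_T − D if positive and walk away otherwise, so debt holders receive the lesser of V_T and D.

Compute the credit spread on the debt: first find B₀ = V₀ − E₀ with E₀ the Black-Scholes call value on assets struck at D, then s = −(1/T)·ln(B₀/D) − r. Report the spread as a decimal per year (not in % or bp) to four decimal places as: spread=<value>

spread=0.0102

d₁ = [ln(V₀/D) + (r + σ²/2)T] / (σ√T)
   = [ln(134.6937/62.6754) + (0.0175 + 0.5·0.2844²)·8.0380] / (0.2844·√8.0380)
   = [0.765034 + 0.465735] / 0.806313 = 1.526417
d₂ = d₁ − σ√T = 1.526417 − 0.806313 = 0.720104
N(d₁) = 0.936547,  N(d₂) = 0.764269,  e^(−rT) = 0.868780
E₀ = V₀·N(d₁) − D·e^(−rT)·N(d₂)
   = 134.6937·0.936547 − 62.6754·0.868780·0.764269 = 84.531619
B₀ = V₀ − E₀ = 134.6937 − 84.531619 = 50.162081
spread = −(1/T)·ln(B₀/D) − r = −(1/8.0380)·ln(50.162081/62.6754) − 0.0175 = 0.01020710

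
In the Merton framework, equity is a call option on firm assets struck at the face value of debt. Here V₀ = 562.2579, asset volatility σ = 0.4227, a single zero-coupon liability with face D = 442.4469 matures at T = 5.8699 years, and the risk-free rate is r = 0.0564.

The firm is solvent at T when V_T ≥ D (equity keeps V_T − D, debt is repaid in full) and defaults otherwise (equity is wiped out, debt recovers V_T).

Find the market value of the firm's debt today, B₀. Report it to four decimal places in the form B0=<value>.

d₁ = [ln(V₀/D) + (r + σ²/2)T] / (σ√T)
   = [ln(562.2579/442.4469) + (0.0564 + 0.5·0.4227²)·5.8699] / (0.4227·√5.8699)
   = [0.239640 + 0.855465] / 1.024112 = 1.069322
d₂ = d₁ − σ√T = 1.069322 − 1.024112 = 0.045209
N(d₁) = 0.857538,  N(d₂) = 0.518030,  e^(−rT) = 0.718160
E₀ = V₀·N(d₁) − D·e^(−rT)·N(d₂)
   = 562.2579·0.857538 − 442.4469·0.718160·0.518030 = 317.554466
B₀ = V₀ − E₀ = 562.2579 − 317.554466 = 244.703434

B0=244.7034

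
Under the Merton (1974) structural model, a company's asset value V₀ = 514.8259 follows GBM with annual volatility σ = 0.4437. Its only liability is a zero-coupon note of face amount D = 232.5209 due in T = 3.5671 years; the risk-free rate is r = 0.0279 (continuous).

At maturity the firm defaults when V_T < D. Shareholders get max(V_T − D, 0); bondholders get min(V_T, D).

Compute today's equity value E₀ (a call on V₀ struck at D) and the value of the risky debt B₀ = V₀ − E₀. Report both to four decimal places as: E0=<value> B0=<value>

d₁ = [ln(V₀/D) + (r + σ²/2)T] / (σ√T)
   = [ln(514.8259/232.5209) + (0.0279 + 0.5·0.4437²)·3.5671] / (0.4437·√3.5671)
   = [0.794849 + 0.450649] / 0.838006 = 1.486264
d₂ = d₁ − σ√T = 1.486264 − 0.838006 = 0.648258
N(d₁) = 0.931395,  N(d₂) = 0.741591,  e^(−rT) = 0.905270
E₀ = V₀·N(d₁) − D·e^(−rT)·N(d₂)
   = 514.8259·0.931395 − 232.5209·0.905270·0.741591 = 323.405858
B₀ = V₀ − E₀ = 514.8259 − 323.405858 = 191.420042

E0=323.4059 B0=191.4200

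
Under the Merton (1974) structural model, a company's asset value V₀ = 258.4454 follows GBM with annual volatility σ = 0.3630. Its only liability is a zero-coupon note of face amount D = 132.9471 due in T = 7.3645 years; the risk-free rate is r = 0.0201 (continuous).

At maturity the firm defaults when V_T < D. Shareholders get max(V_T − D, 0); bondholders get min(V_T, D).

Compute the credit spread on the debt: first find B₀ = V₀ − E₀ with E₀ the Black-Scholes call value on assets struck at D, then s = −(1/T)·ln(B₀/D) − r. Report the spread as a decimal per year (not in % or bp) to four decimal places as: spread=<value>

d₁ = [ln(V₀/D) + (r + σ²/2)T] / (σ√T)
   = [ln(258.4454/132.9471) + (0.0201 + 0.5·0.3630²)·7.3645] / (0.3630·√7.3645)
   = [0.664733 + 0.633233] / 0.985095 = 1.317604
d₂ = d₁ − σ√T = 1.317604 − 0.985095 = 0.332509
N(d₁) = 0.906182,  N(d₂) = 0.630248,  e^(−rT) = 0.862408
E₀ = V₀·N(d₁) − D·e^(−rT)·N(d₂)
   = 258.4454·0.906182 − 132.9471·0.862408·0.630248 = 161.937721
B₀ = V₀ − E₀ = 258.4454 − 161.937721 = 96.507679
spread = −(1/T)·ln(B₀/D) − r = −(1/7.3645)·ln(96.507679/132.9471) − 0.0201 = 0.02339633

spread=0.0234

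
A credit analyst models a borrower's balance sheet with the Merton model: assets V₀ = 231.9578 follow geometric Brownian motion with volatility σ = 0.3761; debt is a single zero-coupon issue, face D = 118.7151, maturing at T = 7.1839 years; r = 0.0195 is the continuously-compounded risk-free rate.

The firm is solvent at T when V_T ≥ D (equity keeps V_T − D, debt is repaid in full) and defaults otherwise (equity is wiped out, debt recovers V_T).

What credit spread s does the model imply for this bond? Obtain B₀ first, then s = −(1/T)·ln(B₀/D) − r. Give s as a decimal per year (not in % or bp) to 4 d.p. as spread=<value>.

d₁ = [ln(V₀/D) + (r + σ²/2)T] / (σ√T)
   = [ln(231.9578/118.7151) + (0.0195 + 0.5·0.3761²)·7.1839] / (0.3761·√7.1839)
   = [0.669829 + 0.648172] / 1.008053 = 1.307471
d₂ = d₁ − σ√T = 1.307471 − 1.008053 = 0.299418
N(d₁) = 0.904474,  N(d₂) = 0.617689,  e^(−rT) = 0.869283
E₀ = V₀·N(d₁) − D·e^(−rT)·N(d₂)
   = 231.9578·0.904474 − 118.7151·0.869283·0.617689 = 146.055977
B₀ = V₀ − E₀ = 231.9578 − 146.055977 = 85.901823
spread = −(1/T)·ln(B₀/D) − r = −(1/7.1839)·ln(85.901823/118.7151) − 0.0195 = 0.02553424

spread=0.0255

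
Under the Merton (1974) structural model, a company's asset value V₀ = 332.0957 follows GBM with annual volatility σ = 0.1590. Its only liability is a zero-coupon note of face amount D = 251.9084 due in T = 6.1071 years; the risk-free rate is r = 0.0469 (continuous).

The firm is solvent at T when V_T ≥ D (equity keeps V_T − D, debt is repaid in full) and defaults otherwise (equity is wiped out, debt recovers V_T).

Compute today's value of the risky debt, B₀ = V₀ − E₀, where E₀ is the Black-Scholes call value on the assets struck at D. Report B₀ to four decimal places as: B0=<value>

d₁ = [ln(V₀/D) + (r + σ²/2)T] / (σ√T)
   = [ln(332.0957/251.9084) + (0.0469 + 0.5·0.1590²)·6.1071] / (0.1590·√6.1071)
   = [0.276358 + 0.363620] / 0.392930 = 1.628733
d₂ = d₁ − σ√T = 1.628733 − 0.392930 = 1.235804
N(d₁) = 0.948315,  N(d₂) = 0.891734,  e^(−rT) = 0.750945
E₀ = V₀·N(d₁) − D·e^(−rT)·N(d₂)
   = 332.0957·0.948315 − 251.9084·0.750945·0.891734 = 146.242648
B₀ = V₀ − E₀ = 332.0957 − 146.242648 = 185.853052

B0=185.8531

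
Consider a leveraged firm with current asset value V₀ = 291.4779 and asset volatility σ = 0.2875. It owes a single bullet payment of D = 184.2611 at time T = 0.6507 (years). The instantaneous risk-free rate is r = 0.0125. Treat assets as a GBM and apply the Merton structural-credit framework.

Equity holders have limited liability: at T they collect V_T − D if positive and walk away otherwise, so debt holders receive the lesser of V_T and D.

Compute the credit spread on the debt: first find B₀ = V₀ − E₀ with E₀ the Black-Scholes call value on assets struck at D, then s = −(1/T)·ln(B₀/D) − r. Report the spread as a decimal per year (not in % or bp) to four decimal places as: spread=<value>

spread=0.0037

d₁ = [ln(V₀/D) + (r + σ²/2)T] / (σ√T)
   = [ln(291.4779/184.2611) + (0.0125 + 0.5·0.2875²)·0.6507] / (0.2875·√0.6507)
   = [0.458610 + 0.035026] / 0.231915 = 2.128526
d₂ = d₁ − σ√T = 2.128526 − 0.231915 = 1.896611
N(d₁) = 0.983353,  N(d₂) = 0.971060,  e^(−rT) = 0.991899
E₀ = V₀·N(d₁) − D·e^(−rT)·N(d₂)
   = 291.4779·0.983353 − 184.2611·0.991899·0.971060 = 109.146547
B₀ = V₀ − E₀ = 291.4779 − 109.146547 = 182.331353
spread = −(1/T)·ln(B₀/D) − r = −(1/0.6507)·ln(182.331353/184.2611) − 0.0125 = 0.00367968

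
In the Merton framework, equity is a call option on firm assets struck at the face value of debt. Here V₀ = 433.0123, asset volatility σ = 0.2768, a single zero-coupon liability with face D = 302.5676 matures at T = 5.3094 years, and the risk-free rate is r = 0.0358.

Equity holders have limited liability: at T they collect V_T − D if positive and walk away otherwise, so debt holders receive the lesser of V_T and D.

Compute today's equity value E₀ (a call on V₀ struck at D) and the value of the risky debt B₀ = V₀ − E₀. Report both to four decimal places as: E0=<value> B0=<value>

E0=204.8089 B0=228.2034

d₁ = [ln(V₀/D) + (r + σ²/2)T] / (σ√T)
   = [ln(433.0123/302.5676) + (0.0358 + 0.5·0.2768²)·5.3094] / (0.2768·√5.3094)
   = [0.358461 + 0.393475] / 0.637806 = 1.178942
d₂ = d₁ − σ√T = 1.178942 − 0.637806 = 0.541135
N(d₁) = 0.880789,  N(d₂) = 0.705793,  e^(−rT) = 0.826896
E₀ = V₀·N(d₁) − D·e^(−rT)·N(d₂)
   = 433.0123·0.880789 − 302.5676·0.826896·0.705793 = 204.808947
B₀ = V₀ − E₀ = 433.0123 − 204.808947 = 228.203353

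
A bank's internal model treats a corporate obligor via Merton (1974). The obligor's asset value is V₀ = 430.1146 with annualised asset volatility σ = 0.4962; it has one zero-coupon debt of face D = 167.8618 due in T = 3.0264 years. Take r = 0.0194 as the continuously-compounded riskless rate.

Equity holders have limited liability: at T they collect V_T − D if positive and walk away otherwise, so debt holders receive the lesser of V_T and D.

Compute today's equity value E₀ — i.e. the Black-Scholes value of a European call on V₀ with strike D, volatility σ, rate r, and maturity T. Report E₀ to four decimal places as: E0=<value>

d₁ = [ln(V₀/D) + (r + σ²/2)T] / (σ√T)
   = [ln(430.1146/167.8618) + (0.0194 + 0.5·0.4962²)·3.0264] / (0.4962·√3.0264)
   = [0.940911 + 0.431284] / 0.863217 = 1.589629
d₂ = d₁ − σ√T = 1.589629 − 0.863217 = 0.726412
N(d₁) = 0.944041,  N(d₂) = 0.766207,  e^(−rT) = 0.942978
E₀ = V₀·N(d₁) − D·e^(−rT)·N(d₂)
   = 430.1146·0.944041 − 167.8618·0.942978·0.766207 = 284.762818

E0=284.7628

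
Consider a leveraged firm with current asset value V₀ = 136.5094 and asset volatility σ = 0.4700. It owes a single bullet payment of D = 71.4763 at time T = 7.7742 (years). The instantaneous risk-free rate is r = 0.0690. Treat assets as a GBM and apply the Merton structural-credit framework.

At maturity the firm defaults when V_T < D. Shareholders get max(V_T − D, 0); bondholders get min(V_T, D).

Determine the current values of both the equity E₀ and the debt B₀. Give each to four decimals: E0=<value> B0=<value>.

E0=103.3839 B0=33.1255

d₁ = [ln(V₀/D) + (r + σ²/2)T] / (σ√T)
   = [ln(136.5094/71.4763) + (0.0690 + 0.5·0.4700²)·7.7742] / (0.4700·√7.7742)
   = [0.647028 + 1.395080] / 1.310466 = 1.558307
d₂ = d₁ − σ√T = 1.558307 − 1.310466 = 0.247841
N(d₁) = 0.940420,  N(d₂) = 0.597871,  e^(−rT) = 0.584838
E₀ = V₀·N(d₁) − D·e^(−rT)·N(d₂)
   = 136.5094·0.940420 − 71.4763·0.584838·0.597871 = 103.383870
B₀ = V₀ − E₀ = 136.5094 − 103.383870 = 33.125530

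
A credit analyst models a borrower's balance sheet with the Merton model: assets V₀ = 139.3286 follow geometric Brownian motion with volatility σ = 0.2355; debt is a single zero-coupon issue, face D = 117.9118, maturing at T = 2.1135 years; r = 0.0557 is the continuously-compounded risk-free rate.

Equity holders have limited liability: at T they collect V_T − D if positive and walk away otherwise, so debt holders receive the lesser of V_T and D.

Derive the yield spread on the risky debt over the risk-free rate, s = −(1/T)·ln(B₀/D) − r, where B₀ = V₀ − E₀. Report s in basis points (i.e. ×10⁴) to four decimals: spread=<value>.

d₁ = [ln(V₀/D) + (r + σ²/2)T] / (σ√T)
   = [ln(139.3286/117.9118) + (0.0557 + 0.5·0.2355²)·2.1135] / (0.2355·√2.1135)
   = [0.166898 + 0.176330] / 0.342367 = 1.002514
d₂ = d₁ − σ√T = 1.002514 − 0.342367 = 0.660147
N(d₁) = 0.841952,  N(d₂) = 0.745420,  e^(−rT) = 0.888943
E₀ = V₀·N(d₁) − D·e^(−rT)·N(d₂)
   = 139.3286·0.841952 − 117.9118·0.888943·0.745420 = 39.175405
B₀ = V₀ − E₀ = 139.3286 − 39.175405 = 100.153195
spread = −(1/T)·ln(B₀/D) − r = −(1/2.1135)·ln(100.153195/117.9118) − 0.0557 = 0.02153488
in basis points: 0.02153488 × 10⁴ = 215.3488 bp

spread=215.3488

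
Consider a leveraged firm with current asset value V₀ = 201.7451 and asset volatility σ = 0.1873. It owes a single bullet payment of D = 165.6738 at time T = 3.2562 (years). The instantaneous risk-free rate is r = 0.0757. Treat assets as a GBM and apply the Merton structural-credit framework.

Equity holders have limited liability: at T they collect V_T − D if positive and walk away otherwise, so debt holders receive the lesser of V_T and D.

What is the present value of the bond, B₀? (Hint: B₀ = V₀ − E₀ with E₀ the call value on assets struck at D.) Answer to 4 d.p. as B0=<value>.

B0=127.0804

d₁ = [ln(V₀/D) + (r + σ²/2)T] / (σ√T)
   = [ln(201.7451/165.6738) + (0.0757 + 0.5·0.1873²)·3.2562] / (0.1873·√3.2562)
   = [0.196984 + 0.303610] / 0.337982 = 1.481128
d₂ = d₁ − σ√T = 1.481128 − 0.337982 = 1.143147
N(d₁) = 0.930714,  N(d₂) = 0.873511,  e^(−rT) = 0.781536
E₀ = V₀·N(d₁) − D·e^(−rT)·N(d₂)
   = 201.7451·0.930714 − 165.6738·0.781536·0.873511 = 74.664728
B₀ = V₀ − E₀ = 201.7451 − 74.664728 = 127.080372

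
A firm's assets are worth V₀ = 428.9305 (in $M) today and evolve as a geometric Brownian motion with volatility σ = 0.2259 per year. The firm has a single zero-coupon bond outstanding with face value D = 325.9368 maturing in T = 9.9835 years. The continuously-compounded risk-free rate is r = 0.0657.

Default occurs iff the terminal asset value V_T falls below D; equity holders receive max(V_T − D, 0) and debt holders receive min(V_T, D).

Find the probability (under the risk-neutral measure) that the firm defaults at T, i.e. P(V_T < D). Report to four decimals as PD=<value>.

d₁ = [ln(V₀/D) + (r + σ²/2)T] / (σ√T)
   = [ln(428.9305/325.9368) + (0.0657 + 0.5·0.2259²)·9.9835] / (0.2259·√9.9835)
   = [0.274591 + 0.910649] / 0.713769 = 1.660538
d₂ = d₁ − σ√T = 1.660538 − 0.713769 = 0.946769
risk-neutral PD = N(−d₂) = N(-0.946769) = 0.171878

PD=0.1719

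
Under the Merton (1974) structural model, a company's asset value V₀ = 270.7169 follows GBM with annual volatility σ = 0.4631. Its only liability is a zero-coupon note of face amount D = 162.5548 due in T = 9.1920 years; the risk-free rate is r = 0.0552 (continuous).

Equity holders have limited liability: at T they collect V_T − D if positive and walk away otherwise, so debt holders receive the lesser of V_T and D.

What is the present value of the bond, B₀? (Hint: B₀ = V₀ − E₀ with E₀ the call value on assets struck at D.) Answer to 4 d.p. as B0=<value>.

d₁ = [ln(V₀/D) + (r + σ²/2)T] / (σ√T)
   = [ln(270.7169/162.5548) + (0.0552 + 0.5·0.4631²)·9.1920] / (0.4631·√9.1920)
   = [0.510058 + 1.493064] / 1.404041 = 1.426684
d₂ = d₁ − σ√T = 1.426684 − 1.404041 = 0.022643
N(d₁) = 0.923164,  N(d₂) = 0.509032,  e^(−rT) = 0.602060
E₀ = V₀·N(d₁) − D·e^(−rT)·N(d₂)
   = 270.7169·0.923164 − 162.5548·0.602060·0.509032 = 200.098383
B₀ = V₀ − E₀ = 270.7169 − 200.098383 = 70.618517

B0=70.6185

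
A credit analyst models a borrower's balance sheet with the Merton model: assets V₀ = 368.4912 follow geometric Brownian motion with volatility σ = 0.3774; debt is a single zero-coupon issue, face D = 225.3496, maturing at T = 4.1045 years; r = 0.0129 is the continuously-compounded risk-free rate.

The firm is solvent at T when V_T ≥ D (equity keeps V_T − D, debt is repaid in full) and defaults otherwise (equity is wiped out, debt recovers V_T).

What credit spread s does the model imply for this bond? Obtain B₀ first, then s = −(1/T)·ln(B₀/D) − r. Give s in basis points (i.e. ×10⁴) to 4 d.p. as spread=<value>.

d₁ = [ln(V₀/D) + (r + σ²/2)T] / (σ√T)
   = [ln(368.4912/225.3496) + (0.0129 + 0.5·0.3774²)·4.1045] / (0.3774·√4.1045)
   = [0.491764 + 0.345252] / 0.764596 = 1.094716
d₂ = d₁ − σ√T = 1.094716 − 0.764596 = 0.330120
N(d₁) = 0.863179,  N(d₂) = 0.629345,  e^(−rT) = 0.948429
E₀ = V₀·N(d₁) − D·e^(−rT)·N(d₂)
   = 368.4912·0.863179 − 225.3496·0.948429·0.629345 = 183.565212
B₀ = V₀ − E₀ = 368.4912 − 183.565212 = 184.925988
spread = −(1/T)·ln(B₀/D) − r = −(1/4.1045)·ln(184.925988/225.3496) − 0.0129 = 0.03526599
in basis points: 0.03526599 × 10⁴ = 352.6599 bp

spread=352.6599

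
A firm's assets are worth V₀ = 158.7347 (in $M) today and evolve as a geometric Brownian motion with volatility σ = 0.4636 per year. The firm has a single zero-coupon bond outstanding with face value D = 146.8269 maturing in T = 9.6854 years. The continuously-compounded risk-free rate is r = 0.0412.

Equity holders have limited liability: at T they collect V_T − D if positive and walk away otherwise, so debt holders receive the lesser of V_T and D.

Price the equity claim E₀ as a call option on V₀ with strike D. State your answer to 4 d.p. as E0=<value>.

d₁ = [ln(V₀/D) + (r + σ²/2)T] / (σ√T)
   = [ln(158.7347/146.8269) + (0.0412 + 0.5·0.4636²)·9.6854] / (0.4636·√9.6854)
   = [0.077980 + 1.439856] / 1.442787 = 1.052016
d₂ = d₁ − σ√T = 1.052016 − 1.442787 = -0.390771
N(d₁) = 0.853604,  N(d₂) = 0.347983,  e^(−rT) = 0.670965
E₀ = V₀·N(d₁) − D·e^(−rT)·N(d₂)
   = 158.7347·0.853604 − 146.8269·0.670965·0.347983 = 101.214745

E0=101.2147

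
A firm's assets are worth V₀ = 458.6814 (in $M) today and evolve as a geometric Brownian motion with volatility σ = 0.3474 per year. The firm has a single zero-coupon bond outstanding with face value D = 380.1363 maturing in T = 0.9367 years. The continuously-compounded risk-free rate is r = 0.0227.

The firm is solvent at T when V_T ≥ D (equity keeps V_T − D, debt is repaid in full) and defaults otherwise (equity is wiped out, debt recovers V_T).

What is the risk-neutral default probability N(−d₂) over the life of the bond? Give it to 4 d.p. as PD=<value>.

PD=0.3250

d₁ = [ln(V₀/D) + (r + σ²/2)T] / (σ√T)
   = [ln(458.6814/380.1363) + (0.0227 + 0.5·0.3474²)·0.9367] / (0.3474·√0.9367)
   = [0.187826 + 0.077787] / 0.336225 = 0.789985
d₂ = d₁ − σ√T = 0.789985 − 0.336225 = 0.453760
risk-neutral PD = N(−d₂) = N(-0.453760) = 0.325001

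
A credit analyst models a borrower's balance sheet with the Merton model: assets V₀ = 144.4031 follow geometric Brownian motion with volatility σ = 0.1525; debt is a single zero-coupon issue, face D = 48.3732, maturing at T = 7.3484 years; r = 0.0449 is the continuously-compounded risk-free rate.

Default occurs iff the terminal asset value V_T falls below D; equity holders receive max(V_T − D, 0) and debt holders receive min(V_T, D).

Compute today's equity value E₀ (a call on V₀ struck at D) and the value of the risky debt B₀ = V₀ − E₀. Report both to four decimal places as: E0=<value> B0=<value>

d₁ = [ln(V₀/D) + (r + σ²/2)T] / (σ√T)
   = [ln(144.4031/48.3732) + (0.0449 + 0.5·0.1525²)·7.3484] / (0.1525·√7.3484)
   = [1.093663 + 0.415391] / 0.413396 = 3.650384
d₂ = d₁ − σ√T = 3.650384 − 0.413396 = 3.236988
N(d₁) = 0.999869,  N(d₂) = 0.999396,  e^(−rT) = 0.718965
E₀ = V₀·N(d₁) − D·e^(−rT)·N(d₂)
   = 144.4031·0.999869 − 48.3732·0.718965·0.999396 = 109.626582
B₀ = V₀ − E₀ = 144.4031 − 109.626582 = 34.776518

E0=109.6266 B0=34.7765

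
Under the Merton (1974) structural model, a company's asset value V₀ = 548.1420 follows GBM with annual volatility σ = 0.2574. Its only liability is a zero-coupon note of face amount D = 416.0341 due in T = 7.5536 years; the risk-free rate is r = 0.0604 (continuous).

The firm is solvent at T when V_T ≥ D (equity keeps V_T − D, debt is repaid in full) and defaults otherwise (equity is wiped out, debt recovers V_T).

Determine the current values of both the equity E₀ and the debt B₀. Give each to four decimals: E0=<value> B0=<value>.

E0=304.6555 B0=243.4865

d₁ = [ln(V₀/D) + (r + σ²/2)T] / (σ√T)
   = [ln(548.1420/416.0341) + (0.0604 + 0.5·0.2574²)·7.5536] / (0.2574·√7.5536)
   = [0.275767 + 0.706468] / 0.707433 = 1.388450
d₂ = d₁ − σ√T = 1.388450 − 0.707433 = 0.681016
N(d₁) = 0.917500,  N(d₂) = 0.752069,  e^(−rT) = 0.633663
E₀ = V₀·N(d₁) − D·e^(−rT)·N(d₂)
   = 548.1420·0.917500 − 416.0341·0.633663·0.752069 = 304.655515
B₀ = V₀ − E₀ = 548.1420 − 304.655515 = 243.486485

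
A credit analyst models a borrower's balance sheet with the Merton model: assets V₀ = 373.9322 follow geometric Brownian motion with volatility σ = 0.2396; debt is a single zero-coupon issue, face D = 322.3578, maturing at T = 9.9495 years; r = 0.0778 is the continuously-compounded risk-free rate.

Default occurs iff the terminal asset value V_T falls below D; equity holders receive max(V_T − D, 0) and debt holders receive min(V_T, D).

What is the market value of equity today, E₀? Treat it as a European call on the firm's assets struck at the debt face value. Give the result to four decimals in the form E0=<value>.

E0=234.4128

d₁ = [ln(V₀/D) + (r + σ²/2)T] / (σ√T)
   = [ln(373.9322/322.3578) + (0.0778 + 0.5·0.2396²)·9.9495] / (0.2396·√9.9495)
   = [0.148412 + 1.059662] / 0.755766 = 1.598477
d₂ = d₁ − σ√T = 1.598477 − 0.755766 = 0.842711
N(d₁) = 0.945032,  N(d₂) = 0.800305,  e^(−rT) = 0.461132
E₀ = V₀·N(d₁) − D·e^(−rT)·N(d₂)
   = 373.9322·0.945032 − 322.3578·0.461132·0.800305 = 234.412831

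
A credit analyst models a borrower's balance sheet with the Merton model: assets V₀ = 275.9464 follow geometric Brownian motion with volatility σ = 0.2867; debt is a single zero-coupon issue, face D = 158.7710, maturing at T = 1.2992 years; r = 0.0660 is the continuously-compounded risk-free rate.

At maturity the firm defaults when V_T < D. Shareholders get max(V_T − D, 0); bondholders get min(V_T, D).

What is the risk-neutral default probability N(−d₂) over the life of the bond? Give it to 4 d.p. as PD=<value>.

d₁ = [ln(V₀/D) + (r + σ²/2)T] / (σ√T)
   = [ln(275.9464/158.7710) + (0.0660 + 0.5·0.2867²)·1.2992] / (0.2867·√1.2992)
   = [0.552744 + 0.139142] / 0.326788 = 2.117234
d₂ = d₁ − σ√T = 2.117234 − 0.326788 = 1.790446
risk-neutral PD = N(−d₂) = N(-1.790446) = 0.036691

PD=0.0367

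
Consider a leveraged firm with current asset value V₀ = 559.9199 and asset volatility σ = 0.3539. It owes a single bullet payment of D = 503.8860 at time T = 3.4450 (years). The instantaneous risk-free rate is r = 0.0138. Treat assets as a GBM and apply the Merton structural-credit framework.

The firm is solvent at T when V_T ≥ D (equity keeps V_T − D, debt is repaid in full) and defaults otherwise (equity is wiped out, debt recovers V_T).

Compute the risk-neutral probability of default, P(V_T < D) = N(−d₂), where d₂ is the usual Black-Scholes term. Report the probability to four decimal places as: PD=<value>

PD=0.5381

d₁ = [ln(V₀/D) + (r + σ²/2)T] / (σ√T)
   = [ln(559.9199/503.8860) + (0.0138 + 0.5·0.3539²)·3.4450] / (0.3539·√3.4450)
   = [0.105444 + 0.263276] / 0.656864 = 0.561334
d₂ = d₁ − σ√T = 0.561334 − 0.656864 = -0.095530
risk-neutral PD = N(−d₂) = N(0.095530) = 0.538053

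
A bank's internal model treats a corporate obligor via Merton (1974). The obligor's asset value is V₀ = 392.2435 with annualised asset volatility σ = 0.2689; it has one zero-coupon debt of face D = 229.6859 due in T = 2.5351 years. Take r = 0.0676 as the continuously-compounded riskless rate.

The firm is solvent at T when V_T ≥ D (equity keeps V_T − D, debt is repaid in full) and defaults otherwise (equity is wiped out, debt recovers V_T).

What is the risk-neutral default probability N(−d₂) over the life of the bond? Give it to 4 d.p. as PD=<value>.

PD=0.0755

d₁ = [ln(V₀/D) + (r + σ²/2)T] / (σ√T)
   = [ln(392.2435/229.6859) + (0.0676 + 0.5·0.2689²)·2.5351] / (0.2689·√2.5351)
   = [0.535170 + 0.263026] / 0.428143 = 1.864323
d₂ = d₁ − σ√T = 1.864323 − 0.428143 = 1.436180
risk-neutral PD = N(−d₂) = N(-1.436180) = 0.075476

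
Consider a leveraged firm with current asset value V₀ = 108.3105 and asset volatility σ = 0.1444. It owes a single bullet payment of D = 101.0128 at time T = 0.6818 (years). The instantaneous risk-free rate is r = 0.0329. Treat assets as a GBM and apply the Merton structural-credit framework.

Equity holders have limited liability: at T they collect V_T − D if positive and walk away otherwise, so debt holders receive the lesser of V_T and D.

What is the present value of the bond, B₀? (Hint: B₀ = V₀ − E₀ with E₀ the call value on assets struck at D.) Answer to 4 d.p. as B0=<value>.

d₁ = [ln(V₀/D) + (r + σ²/2)T] / (σ√T)
   = [ln(108.3105/101.0128) + (0.0329 + 0.5·0.1444²)·0.6818] / (0.1444·√0.6818)
   = [0.069755 + 0.029539] / 0.119233 = 0.832777
d₂ = d₁ − σ√T = 0.832777 − 0.119233 = 0.713544
N(d₁) = 0.797515,  N(d₂) = 0.762245,  e^(−rT) = 0.977818
E₀ = V₀·N(d₁) − D·e^(−rT)·N(d₂)
   = 108.3105·0.797515 − 101.0128·0.977818·0.762245 = 11.090572
B₀ = V₀ − E₀ = 108.3105 − 11.090572 = 97.219928

B0=97.2199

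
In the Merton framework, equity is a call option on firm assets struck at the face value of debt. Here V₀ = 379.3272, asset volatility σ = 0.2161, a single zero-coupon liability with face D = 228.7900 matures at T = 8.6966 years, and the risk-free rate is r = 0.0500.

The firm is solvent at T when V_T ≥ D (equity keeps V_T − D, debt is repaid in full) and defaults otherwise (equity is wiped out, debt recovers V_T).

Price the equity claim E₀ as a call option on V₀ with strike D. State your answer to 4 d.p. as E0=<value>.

E0=235.7249

d₁ = [ln(V₀/D) + (r + σ²/2)T] / (σ√T)
   = [ln(379.3272/228.7900) + (0.0500 + 0.5·0.2161²)·8.6966] / (0.2161·√8.6966)
   = [0.505595 + 0.637892] / 0.637279 = 1.794327
d₂ = d₁ − σ√T = 1.794327 − 0.637279 = 1.157048
N(d₁) = 0.963620,  N(d₂) = 0.876374,  e^(−rT) = 0.647375
E₀ = V₀·N(d₁) − D·e^(−rT)·N(d₂)
   = 379.3272·0.963620 − 228.7900·0.647375·0.876374 = 235.724880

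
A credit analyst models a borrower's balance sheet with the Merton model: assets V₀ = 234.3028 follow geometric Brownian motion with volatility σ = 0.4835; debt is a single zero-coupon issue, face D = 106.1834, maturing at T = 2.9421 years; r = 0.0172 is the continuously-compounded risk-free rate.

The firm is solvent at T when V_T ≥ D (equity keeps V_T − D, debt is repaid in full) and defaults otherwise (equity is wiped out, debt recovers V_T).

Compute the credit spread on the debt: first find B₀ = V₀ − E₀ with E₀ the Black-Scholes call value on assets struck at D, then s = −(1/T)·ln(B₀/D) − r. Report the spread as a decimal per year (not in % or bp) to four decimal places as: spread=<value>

d₁ = [ln(V₀/D) + (r + σ²/2)T] / (σ√T)
   = [ln(234.3028/106.1834) + (0.0172 + 0.5·0.4835²)·2.9421] / (0.4835·√2.9421)
   = [0.791447 + 0.394495] / 0.829326 = 1.430006
d₂ = d₁ − σ√T = 1.430006 − 0.829326 = 0.600681
N(d₁) = 0.923642,  N(d₂) = 0.725974,  e^(−rT) = 0.950655
E₀ = V₀·N(d₁) − D·e^(−rT)·N(d₂)
   = 234.3028·0.923642 − 106.1834·0.950655·0.725974 = 143.129486
B₀ = V₀ − E₀ = 234.3028 − 143.129486 = 91.173314
spread = −(1/T)·ln(B₀/D) − r = −(1/2.9421)·ln(91.173314/106.1834) − 0.0172 = 0.03460162

spread=0.0346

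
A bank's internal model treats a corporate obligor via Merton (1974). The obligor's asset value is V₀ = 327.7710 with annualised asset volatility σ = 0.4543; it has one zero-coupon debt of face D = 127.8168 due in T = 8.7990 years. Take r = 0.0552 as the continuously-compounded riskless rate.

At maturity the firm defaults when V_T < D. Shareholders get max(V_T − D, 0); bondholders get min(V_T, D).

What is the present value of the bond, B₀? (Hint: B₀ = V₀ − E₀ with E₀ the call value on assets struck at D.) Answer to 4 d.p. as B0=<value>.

d₁ = [ln(V₀/D) + (r + σ²/2)T] / (σ√T)
   = [ln(327.7710/127.8168) + (0.0552 + 0.5·0.4543²)·8.7990] / (0.4543·√8.7990)
   = [0.941717 + 1.393711] / 1.347595 = 1.733034
d₂ = d₁ − σ√T = 1.733034 − 1.347595 = 0.385439
N(d₁) = 0.958455,  N(d₂) = 0.650044,  e^(−rT) = 0.615263
E₀ = V₀·N(d₁) − D·e^(−rT)·N(d₂)
   = 327.7710·0.958455 − 127.8168·0.615263·0.650044 = 263.033713
B₀ = V₀ − E₀ = 327.7710 − 263.033713 = 64.737287

B0=64.7373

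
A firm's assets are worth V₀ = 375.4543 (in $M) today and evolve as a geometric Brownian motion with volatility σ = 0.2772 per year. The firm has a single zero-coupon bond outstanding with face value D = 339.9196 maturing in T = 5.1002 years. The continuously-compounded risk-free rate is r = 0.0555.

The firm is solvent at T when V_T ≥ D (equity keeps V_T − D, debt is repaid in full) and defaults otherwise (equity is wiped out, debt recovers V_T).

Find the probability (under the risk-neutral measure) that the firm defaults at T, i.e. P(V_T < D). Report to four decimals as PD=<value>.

d₁ = [ln(V₀/D) + (r + σ²/2)T] / (σ√T)
   = [ln(375.4543/339.9196) + (0.0555 + 0.5·0.2772²)·5.1002] / (0.2772·√5.1002)
   = [0.099428 + 0.479010] / 0.626018 = 0.923996
d₂ = d₁ − σ√T = 0.923996 − 0.626018 = 0.297978
risk-neutral PD = N(−d₂) = N(-0.297978) = 0.382860

PD=0.3829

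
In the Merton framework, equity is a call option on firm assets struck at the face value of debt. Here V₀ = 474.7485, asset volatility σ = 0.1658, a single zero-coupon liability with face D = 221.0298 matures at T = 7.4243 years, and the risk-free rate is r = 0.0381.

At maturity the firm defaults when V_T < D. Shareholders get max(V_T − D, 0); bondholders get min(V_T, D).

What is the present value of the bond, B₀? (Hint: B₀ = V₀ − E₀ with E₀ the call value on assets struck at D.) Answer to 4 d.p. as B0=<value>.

B0=166.1410

d₁ = [ln(V₀/D) + (r + σ²/2)T] / (σ√T)
   = [ln(474.7485/221.0298) + (0.0381 + 0.5·0.1658²)·7.4243] / (0.1658·√7.4243)
   = [0.764488 + 0.384911] / 0.451765 = 2.544243
d₂ = d₁ − σ√T = 2.544243 − 0.451765 = 2.092478
N(d₁) = 0.994524,  N(d₂) = 0.981802,  e^(−rT) = 0.753621
E₀ = V₀·N(d₁) − D·e^(−rT)·N(d₂)
   = 474.7485·0.994524 − 221.0298·0.753621·0.981802 = 308.607492
B₀ = V₀ − E₀ = 474.7485 − 308.607492 = 166.141008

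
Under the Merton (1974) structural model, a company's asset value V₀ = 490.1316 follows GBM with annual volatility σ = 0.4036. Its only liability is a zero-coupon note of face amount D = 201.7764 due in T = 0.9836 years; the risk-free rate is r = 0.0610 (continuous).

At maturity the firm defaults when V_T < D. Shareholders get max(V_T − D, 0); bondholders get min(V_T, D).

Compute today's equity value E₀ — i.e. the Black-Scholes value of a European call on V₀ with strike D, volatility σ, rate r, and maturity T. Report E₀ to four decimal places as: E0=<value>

E0=300.4664

d₁ = [ln(V₀/D) + (r + σ²/2)T] / (σ√T)
   = [ln(490.1316/201.7764) + (0.0610 + 0.5·0.4036²)·0.9836] / (0.4036·√0.9836)
   = [0.887514 + 0.140110] / 0.400277 = 2.567284
d₂ = d₁ − σ√T = 2.567284 − 0.400277 = 2.167007
N(d₁) = 0.994875,  N(d₂) = 0.984883,  e^(−rT) = 0.941765
E₀ = V₀·N(d₁) − D·e^(−rT)·N(d₂)
   = 490.1316·0.994875 − 201.7764·0.941765·0.984883 = 300.466427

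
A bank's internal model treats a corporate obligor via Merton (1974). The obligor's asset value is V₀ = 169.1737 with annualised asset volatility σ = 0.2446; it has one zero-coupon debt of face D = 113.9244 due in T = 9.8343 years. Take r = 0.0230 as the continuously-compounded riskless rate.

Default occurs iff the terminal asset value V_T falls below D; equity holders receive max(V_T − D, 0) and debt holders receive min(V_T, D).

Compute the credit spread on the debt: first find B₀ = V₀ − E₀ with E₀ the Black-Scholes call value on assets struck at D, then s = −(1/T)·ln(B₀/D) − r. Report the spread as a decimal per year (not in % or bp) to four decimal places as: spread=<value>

spread=0.0128

d₁ = [ln(V₀/D) + (r + σ²/2)T] / (σ√T)
   = [ln(169.1737/113.9244) + (0.0230 + 0.5·0.2446²)·9.8343] / (0.2446·√9.8343)
   = [0.395391 + 0.520378] / 0.767058 = 1.193872
d₂ = d₁ − σ√T = 1.193872 − 0.767058 = 0.426814
N(d₁) = 0.883736,  N(d₂) = 0.665243,  e^(−rT) = 0.797567
E₀ = V₀·N(d₁) − D·e^(−rT)·N(d₂)
   = 169.1737·0.883736 − 113.9244·0.797567·0.665243 = 89.059351
B₀ = V₀ − E₀ = 169.1737 − 89.059351 = 80.114349
spread = −(1/T)·ln(B₀/D) − r = −(1/9.8343)·ln(80.114349/113.9244) − 0.0230 = 0.01280124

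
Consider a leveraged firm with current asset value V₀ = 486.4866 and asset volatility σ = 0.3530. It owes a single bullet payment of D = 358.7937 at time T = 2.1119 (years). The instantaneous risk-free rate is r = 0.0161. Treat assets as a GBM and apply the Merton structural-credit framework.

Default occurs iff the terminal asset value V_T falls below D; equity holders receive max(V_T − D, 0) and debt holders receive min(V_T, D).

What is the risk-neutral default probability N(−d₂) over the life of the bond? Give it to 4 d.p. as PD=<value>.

d₁ = [ln(V₀/D) + (r + σ²/2)T] / (σ√T)
   = [ln(486.4866/358.7937) + (0.0161 + 0.5·0.3530²)·2.1119] / (0.3530·√2.1119)
   = [0.304462 + 0.165582] / 0.512993 = 0.916278
d₂ = d₁ − σ√T = 0.916278 − 0.512993 = 0.403285
risk-neutral PD = N(−d₂) = N(-0.403285) = 0.343369

PD=0.3434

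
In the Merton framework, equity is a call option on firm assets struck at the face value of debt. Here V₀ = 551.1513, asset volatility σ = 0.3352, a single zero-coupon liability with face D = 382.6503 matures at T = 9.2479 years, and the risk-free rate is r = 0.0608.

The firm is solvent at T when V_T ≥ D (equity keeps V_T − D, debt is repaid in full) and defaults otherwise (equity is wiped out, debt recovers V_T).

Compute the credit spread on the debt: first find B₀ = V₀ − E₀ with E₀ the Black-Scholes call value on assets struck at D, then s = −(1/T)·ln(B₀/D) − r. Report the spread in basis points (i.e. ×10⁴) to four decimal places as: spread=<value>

spread=172.8212

d₁ = [ln(V₀/D) + (r + σ²/2)T] / (σ√T)
   = [ln(551.1513/382.6503) + (0.0608 + 0.5·0.3352²)·9.2479] / (0.3352·√9.2479)
   = [0.364888 + 1.081815] / 1.019355 = 1.419233
d₂ = d₁ − σ√T = 1.419233 − 1.019355 = 0.399878
N(d₁) = 0.922084,  N(d₂) = 0.655377,  e^(−rT) = 0.569913
E₀ = V₀·N(d₁) − D·e^(−rT)·N(d₂)
   = 551.1513·0.922084 − 382.6503·0.569913·0.655377 = 365.285316
B₀ = V₀ − E₀ = 551.1513 − 365.285316 = 185.865984
spread = −(1/T)·ln(B₀/D) − r = −(1/9.2479)·ln(185.865984/382.6503) − 0.0608 = 0.01728212
in basis points: 0.01728212 × 10⁴ = 172.8212 bp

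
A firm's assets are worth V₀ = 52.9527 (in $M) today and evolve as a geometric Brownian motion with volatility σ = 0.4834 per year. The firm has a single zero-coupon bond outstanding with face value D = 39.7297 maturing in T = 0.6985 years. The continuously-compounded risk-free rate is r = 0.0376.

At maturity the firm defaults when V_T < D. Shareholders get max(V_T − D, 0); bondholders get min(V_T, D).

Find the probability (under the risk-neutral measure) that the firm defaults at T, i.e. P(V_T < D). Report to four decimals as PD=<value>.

d₁ = [ln(V₀/D) + (r + σ²/2)T] / (σ√T)
   = [ln(52.9527/39.7297) + (0.0376 + 0.5·0.4834²)·0.6985] / (0.4834·√0.6985)
   = [0.287300 + 0.107875] / 0.404008 = 0.978136
d₂ = d₁ − σ√T = 0.978136 − 0.404008 = 0.574129
risk-neutral PD = N(−d₂) = N(-0.574129) = 0.282940

PD=0.2829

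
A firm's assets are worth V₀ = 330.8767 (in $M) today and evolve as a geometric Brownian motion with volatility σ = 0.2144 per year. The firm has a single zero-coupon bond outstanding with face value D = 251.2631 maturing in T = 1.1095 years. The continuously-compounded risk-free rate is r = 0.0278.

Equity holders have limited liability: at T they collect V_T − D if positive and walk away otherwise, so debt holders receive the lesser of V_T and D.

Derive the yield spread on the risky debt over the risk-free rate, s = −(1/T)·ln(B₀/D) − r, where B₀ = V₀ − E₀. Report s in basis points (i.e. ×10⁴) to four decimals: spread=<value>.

spread=95.9706

d₁ = [ln(V₀/D) + (r + σ²/2)T] / (σ√T)
   = [ln(330.8767/251.2631) + (0.0278 + 0.5·0.2144²)·1.1095] / (0.2144·√1.1095)
   = [0.275245 + 0.056344] / 0.225834 = 1.468293
d₂ = d₁ − σ√T = 1.468293 − 0.225834 = 1.242459
N(d₁) = 0.928988,  N(d₂) = 0.892966,  e^(−rT) = 0.969627
E₀ = V₀·N(d₁) − D·e^(−rT)·N(d₂)
   = 330.8767·0.928988 − 251.2631·0.969627·0.892966 = 89.825693
B₀ = V₀ − E₀ = 330.8767 − 89.825693 = 241.051007
spread = −(1/T)·ln(B₀/D) − r = −(1/1.1095)·ln(241.051007/251.2631) − 0.0278 = 0.00959706
in basis points: 0.00959706 × 10⁴ = 95.9706 bp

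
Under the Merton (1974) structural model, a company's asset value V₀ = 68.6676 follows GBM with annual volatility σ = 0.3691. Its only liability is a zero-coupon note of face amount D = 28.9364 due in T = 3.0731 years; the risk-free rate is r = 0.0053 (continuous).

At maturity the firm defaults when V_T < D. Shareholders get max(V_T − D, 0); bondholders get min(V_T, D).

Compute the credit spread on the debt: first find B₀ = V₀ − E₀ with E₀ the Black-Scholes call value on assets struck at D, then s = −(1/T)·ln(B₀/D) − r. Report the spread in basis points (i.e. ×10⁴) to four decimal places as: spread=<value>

d₁ = [ln(V₀/D) + (r + σ²/2)T] / (σ√T)
   = [ln(68.6676/28.9364) + (0.0053 + 0.5·0.3691²)·3.0731] / (0.3691·√3.0731)
   = [0.864177 + 0.225619] / 0.647042 = 1.684275
d₂ = d₁ − σ√T = 1.684275 − 0.647042 = 1.037233
N(d₁) = 0.953936,  N(d₂) = 0.850186,  e^(−rT) = 0.983844
E₀ = V₀·N(d₁) − D·e^(−rT)·N(d₂)
   = 68.6676·0.953936 − 28.9364·0.983844·0.850186 = 41.300591
B₀ = V₀ − E₀ = 68.6676 − 41.300591 = 27.367009
spread = −(1/T)·ln(B₀/D) − r = −(1/3.0731)·ln(27.367009/28.9364) − 0.0053 = 0.01284522
in basis points: 0.01284522 × 10⁴ = 128.4522 bp

spread=128.4522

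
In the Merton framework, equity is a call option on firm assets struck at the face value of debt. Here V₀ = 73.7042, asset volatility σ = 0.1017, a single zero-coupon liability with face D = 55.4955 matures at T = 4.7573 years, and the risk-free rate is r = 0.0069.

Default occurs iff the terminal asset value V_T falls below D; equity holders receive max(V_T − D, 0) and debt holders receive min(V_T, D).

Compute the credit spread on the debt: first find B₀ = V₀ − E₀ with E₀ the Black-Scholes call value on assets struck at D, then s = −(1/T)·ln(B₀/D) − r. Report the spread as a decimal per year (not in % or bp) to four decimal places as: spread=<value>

spread=0.0019

d₁ = [ln(V₀/D) + (r + σ²/2)T] / (σ√T)
   = [ln(73.7042/55.4955) + (0.0069 + 0.5·0.1017²)·4.7573] / (0.1017·√4.7573)
   = [0.283758 + 0.057427] / 0.221820 = 1.538116
d₂ = d₁ − σ√T = 1.538116 − 0.221820 = 1.316296
N(d₁) = 0.937990,  N(d₂) = 0.905963,  e^(−rT) = 0.967708
E₀ = V₀·N(d₁) − D·e^(−rT)·N(d₂)
   = 73.7042·0.937990 − 55.4955·0.967708·0.905963 = 20.480509
B₀ = V₀ − E₀ = 73.7042 − 20.480509 = 53.223691
spread = −(1/T)·ln(B₀/D) − r = −(1/4.7573)·ln(53.223691/55.4955) − 0.0069 = 0.00188614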